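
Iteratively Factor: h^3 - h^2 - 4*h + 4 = (h - 2)*(h^2 + h - 2) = (h - 2)*(h + 2)*(h - 1)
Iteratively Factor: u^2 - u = (u)*(u - 1)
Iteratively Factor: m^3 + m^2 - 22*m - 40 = (m + 2)*(m^2 - m - 20) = (m - 5)*(m + 2)*(m + 4)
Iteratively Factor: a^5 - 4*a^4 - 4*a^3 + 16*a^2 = (a)*(a^4 - 4*a^3 - 4*a^2 + 16*a) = a*(a + 2)*(a^3 - 6*a^2 + 8*a) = a^2*(a + 2)*(a^2 - 6*a + 8) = a^2*(a - 2)*(a + 2)*(a - 4)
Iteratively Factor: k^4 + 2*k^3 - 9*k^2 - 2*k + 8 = (k + 4)*(k^3 - 2*k^2 - k + 2) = (k - 1)*(k + 4)*(k^2 - k - 2) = (k - 2)*(k - 1)*(k + 4)*(k + 1)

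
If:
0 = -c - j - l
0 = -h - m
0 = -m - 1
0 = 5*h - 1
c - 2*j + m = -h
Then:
No Solution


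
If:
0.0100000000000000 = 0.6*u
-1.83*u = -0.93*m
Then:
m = 0.03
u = 0.02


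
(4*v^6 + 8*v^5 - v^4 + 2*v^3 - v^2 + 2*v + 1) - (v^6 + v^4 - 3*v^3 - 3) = 3*v^6 + 8*v^5 - 2*v^4 + 5*v^3 - v^2 + 2*v + 4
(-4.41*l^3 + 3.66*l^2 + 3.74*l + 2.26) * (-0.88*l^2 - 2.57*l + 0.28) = 3.8808*l^5 + 8.1129*l^4 - 13.9322*l^3 - 10.5758*l^2 - 4.761*l + 0.6328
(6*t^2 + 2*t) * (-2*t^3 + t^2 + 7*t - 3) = -12*t^5 + 2*t^4 + 44*t^3 - 4*t^2 - 6*t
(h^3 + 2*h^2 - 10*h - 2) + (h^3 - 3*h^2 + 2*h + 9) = 2*h^3 - h^2 - 8*h + 7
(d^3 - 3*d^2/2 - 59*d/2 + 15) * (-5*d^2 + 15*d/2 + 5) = -5*d^5 + 15*d^4 + 565*d^3/4 - 1215*d^2/4 - 35*d + 75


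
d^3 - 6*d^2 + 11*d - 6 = (d - 3)*(d - 2)*(d - 1)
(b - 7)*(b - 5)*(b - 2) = b^3 - 14*b^2 + 59*b - 70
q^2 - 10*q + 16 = (q - 8)*(q - 2)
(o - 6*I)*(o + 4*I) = o^2 - 2*I*o + 24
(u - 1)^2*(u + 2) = u^3 - 3*u + 2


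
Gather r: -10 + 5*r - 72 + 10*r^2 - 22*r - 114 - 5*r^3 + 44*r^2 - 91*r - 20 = -5*r^3 + 54*r^2 - 108*r - 216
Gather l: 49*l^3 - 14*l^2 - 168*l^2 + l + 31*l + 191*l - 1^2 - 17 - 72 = 49*l^3 - 182*l^2 + 223*l - 90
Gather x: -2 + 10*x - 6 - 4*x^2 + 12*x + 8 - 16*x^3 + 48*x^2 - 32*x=-16*x^3 + 44*x^2 - 10*x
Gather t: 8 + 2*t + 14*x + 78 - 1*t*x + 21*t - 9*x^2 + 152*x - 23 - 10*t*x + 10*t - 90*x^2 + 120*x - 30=t*(33 - 11*x) - 99*x^2 + 286*x + 33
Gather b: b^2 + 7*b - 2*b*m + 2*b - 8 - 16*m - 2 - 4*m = b^2 + b*(9 - 2*m) - 20*m - 10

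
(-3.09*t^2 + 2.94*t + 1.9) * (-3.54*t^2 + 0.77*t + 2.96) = 10.9386*t^4 - 12.7869*t^3 - 13.6086*t^2 + 10.1654*t + 5.624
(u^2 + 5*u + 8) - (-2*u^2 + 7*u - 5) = 3*u^2 - 2*u + 13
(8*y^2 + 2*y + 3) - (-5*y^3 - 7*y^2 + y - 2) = 5*y^3 + 15*y^2 + y + 5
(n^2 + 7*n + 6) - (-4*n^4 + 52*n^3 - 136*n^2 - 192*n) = 4*n^4 - 52*n^3 + 137*n^2 + 199*n + 6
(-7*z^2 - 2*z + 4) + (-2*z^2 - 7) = -9*z^2 - 2*z - 3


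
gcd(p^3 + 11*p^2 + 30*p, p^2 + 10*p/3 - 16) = p + 6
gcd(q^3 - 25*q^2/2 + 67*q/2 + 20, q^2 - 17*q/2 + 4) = q - 8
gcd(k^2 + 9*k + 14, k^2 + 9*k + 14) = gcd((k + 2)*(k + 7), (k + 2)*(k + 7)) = k^2 + 9*k + 14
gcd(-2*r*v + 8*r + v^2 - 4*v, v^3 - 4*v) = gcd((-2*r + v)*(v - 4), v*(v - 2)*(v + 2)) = 1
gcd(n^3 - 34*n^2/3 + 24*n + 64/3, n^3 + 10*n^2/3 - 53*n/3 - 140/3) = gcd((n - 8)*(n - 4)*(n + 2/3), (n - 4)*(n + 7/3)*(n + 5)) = n - 4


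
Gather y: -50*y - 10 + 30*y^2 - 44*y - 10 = 30*y^2 - 94*y - 20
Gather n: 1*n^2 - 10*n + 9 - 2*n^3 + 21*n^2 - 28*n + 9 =-2*n^3 + 22*n^2 - 38*n + 18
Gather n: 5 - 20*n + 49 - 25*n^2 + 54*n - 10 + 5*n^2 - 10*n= -20*n^2 + 24*n + 44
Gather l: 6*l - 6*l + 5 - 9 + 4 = 0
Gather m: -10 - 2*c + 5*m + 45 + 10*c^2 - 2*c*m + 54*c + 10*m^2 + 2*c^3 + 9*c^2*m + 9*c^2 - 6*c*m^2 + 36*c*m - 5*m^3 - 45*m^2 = 2*c^3 + 19*c^2 + 52*c - 5*m^3 + m^2*(-6*c - 35) + m*(9*c^2 + 34*c + 5) + 35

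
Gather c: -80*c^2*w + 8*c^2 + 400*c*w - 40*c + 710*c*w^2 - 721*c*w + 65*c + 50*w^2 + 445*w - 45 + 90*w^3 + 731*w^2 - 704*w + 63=c^2*(8 - 80*w) + c*(710*w^2 - 321*w + 25) + 90*w^3 + 781*w^2 - 259*w + 18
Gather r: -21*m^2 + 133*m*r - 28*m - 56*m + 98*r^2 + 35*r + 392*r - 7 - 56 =-21*m^2 - 84*m + 98*r^2 + r*(133*m + 427) - 63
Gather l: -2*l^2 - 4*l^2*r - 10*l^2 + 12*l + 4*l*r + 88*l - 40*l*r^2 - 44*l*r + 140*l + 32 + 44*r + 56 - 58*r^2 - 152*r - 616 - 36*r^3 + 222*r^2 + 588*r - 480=l^2*(-4*r - 12) + l*(-40*r^2 - 40*r + 240) - 36*r^3 + 164*r^2 + 480*r - 1008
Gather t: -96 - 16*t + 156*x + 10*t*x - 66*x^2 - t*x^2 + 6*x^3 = t*(-x^2 + 10*x - 16) + 6*x^3 - 66*x^2 + 156*x - 96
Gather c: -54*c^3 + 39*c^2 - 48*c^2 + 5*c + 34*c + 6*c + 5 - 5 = -54*c^3 - 9*c^2 + 45*c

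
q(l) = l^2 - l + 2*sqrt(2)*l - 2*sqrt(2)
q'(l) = 2*l - 1 + 2*sqrt(2)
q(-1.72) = -3.01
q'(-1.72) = -1.61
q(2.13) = 5.60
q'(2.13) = 6.09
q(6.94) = 58.02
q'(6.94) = 15.71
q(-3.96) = 5.61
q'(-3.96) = -6.09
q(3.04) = 11.97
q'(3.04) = 7.91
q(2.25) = 6.35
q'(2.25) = 6.33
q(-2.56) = -0.96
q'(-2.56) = -3.29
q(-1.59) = -3.21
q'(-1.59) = -1.35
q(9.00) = 94.63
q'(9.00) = 19.83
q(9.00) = 94.63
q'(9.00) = 19.83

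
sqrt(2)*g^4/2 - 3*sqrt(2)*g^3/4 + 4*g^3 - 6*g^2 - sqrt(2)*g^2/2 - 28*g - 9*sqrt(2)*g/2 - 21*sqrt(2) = (g - 7/2)*(g + sqrt(2))*(g + 3*sqrt(2))*(sqrt(2)*g/2 + sqrt(2))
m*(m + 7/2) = m^2 + 7*m/2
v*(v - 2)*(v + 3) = v^3 + v^2 - 6*v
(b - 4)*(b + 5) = b^2 + b - 20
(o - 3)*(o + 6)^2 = o^3 + 9*o^2 - 108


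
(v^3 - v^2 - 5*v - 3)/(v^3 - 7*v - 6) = (v + 1)/(v + 2)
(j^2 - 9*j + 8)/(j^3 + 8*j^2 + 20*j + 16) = (j^2 - 9*j + 8)/(j^3 + 8*j^2 + 20*j + 16)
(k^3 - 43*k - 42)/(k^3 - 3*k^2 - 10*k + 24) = (k^3 - 43*k - 42)/(k^3 - 3*k^2 - 10*k + 24)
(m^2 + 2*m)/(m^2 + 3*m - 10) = m*(m + 2)/(m^2 + 3*m - 10)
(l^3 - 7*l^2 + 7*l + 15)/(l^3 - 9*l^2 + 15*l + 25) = (l - 3)/(l - 5)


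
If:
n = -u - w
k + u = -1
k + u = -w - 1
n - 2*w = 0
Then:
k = -1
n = 0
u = 0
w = 0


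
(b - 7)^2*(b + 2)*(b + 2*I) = b^4 - 12*b^3 + 2*I*b^3 + 21*b^2 - 24*I*b^2 + 98*b + 42*I*b + 196*I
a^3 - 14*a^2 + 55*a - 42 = (a - 7)*(a - 6)*(a - 1)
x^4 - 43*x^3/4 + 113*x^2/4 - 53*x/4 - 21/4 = (x - 7)*(x - 3)*(x - 1)*(x + 1/4)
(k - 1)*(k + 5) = k^2 + 4*k - 5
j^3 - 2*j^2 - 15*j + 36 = (j - 3)^2*(j + 4)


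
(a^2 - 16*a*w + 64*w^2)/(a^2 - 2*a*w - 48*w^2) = (a - 8*w)/(a + 6*w)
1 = 1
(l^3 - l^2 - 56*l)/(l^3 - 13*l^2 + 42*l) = (l^2 - l - 56)/(l^2 - 13*l + 42)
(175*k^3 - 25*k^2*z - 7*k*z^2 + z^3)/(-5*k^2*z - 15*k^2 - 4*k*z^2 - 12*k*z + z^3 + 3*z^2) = (-35*k^2 - 2*k*z + z^2)/(k*z + 3*k + z^2 + 3*z)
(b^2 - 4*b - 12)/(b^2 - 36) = (b + 2)/(b + 6)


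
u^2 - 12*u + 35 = (u - 7)*(u - 5)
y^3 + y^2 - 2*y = y*(y - 1)*(y + 2)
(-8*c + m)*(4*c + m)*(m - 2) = -32*c^2*m + 64*c^2 - 4*c*m^2 + 8*c*m + m^3 - 2*m^2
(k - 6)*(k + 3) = k^2 - 3*k - 18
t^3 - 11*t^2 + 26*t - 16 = (t - 8)*(t - 2)*(t - 1)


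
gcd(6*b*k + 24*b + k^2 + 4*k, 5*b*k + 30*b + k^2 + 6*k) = 1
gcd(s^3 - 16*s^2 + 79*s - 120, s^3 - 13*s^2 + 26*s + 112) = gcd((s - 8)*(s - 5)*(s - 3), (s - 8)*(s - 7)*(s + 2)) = s - 8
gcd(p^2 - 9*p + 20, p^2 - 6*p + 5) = p - 5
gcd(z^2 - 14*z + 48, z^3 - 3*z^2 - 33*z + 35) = 1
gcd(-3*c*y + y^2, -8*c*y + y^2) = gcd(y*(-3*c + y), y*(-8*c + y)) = y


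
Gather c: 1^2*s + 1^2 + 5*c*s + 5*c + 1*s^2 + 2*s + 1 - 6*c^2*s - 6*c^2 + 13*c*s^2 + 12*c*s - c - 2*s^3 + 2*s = c^2*(-6*s - 6) + c*(13*s^2 + 17*s + 4) - 2*s^3 + s^2 + 5*s + 2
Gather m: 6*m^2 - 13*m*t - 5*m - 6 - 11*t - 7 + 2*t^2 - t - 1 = 6*m^2 + m*(-13*t - 5) + 2*t^2 - 12*t - 14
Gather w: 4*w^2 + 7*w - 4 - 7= 4*w^2 + 7*w - 11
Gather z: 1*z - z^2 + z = -z^2 + 2*z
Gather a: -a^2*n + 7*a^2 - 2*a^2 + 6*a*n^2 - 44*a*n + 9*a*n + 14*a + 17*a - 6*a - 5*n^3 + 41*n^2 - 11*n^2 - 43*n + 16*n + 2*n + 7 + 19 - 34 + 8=a^2*(5 - n) + a*(6*n^2 - 35*n + 25) - 5*n^3 + 30*n^2 - 25*n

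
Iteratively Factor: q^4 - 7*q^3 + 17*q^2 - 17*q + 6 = (q - 1)*(q^3 - 6*q^2 + 11*q - 6) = (q - 1)^2*(q^2 - 5*q + 6) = (q - 2)*(q - 1)^2*(q - 3)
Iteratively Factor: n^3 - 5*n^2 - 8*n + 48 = (n - 4)*(n^2 - n - 12) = (n - 4)^2*(n + 3)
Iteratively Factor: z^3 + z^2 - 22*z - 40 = (z + 4)*(z^2 - 3*z - 10) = (z - 5)*(z + 4)*(z + 2)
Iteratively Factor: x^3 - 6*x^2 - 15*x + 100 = (x - 5)*(x^2 - x - 20) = (x - 5)^2*(x + 4)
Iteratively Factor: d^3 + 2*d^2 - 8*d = (d + 4)*(d^2 - 2*d) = d*(d + 4)*(d - 2)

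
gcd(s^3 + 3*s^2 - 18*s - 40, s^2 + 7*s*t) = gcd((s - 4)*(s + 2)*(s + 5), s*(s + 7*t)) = 1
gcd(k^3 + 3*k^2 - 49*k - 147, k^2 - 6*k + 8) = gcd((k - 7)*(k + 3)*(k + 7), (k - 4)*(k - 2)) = 1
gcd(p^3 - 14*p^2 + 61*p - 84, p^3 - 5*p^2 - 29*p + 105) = p^2 - 10*p + 21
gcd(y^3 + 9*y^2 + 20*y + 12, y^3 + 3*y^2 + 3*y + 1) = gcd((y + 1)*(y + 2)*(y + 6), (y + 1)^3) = y + 1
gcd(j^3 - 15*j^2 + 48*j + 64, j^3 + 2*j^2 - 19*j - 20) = j + 1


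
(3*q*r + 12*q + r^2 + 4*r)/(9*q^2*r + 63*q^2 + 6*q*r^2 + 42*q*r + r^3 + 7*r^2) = (r + 4)/(3*q*r + 21*q + r^2 + 7*r)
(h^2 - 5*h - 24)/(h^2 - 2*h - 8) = (-h^2 + 5*h + 24)/(-h^2 + 2*h + 8)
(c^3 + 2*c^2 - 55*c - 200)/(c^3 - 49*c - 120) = (c + 5)/(c + 3)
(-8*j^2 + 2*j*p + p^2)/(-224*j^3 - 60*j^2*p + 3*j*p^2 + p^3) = (-2*j + p)/(-56*j^2 - j*p + p^2)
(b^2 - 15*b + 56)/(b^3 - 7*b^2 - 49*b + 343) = (b - 8)/(b^2 - 49)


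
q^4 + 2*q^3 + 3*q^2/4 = q^2*(q + 1/2)*(q + 3/2)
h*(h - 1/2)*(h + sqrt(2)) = h^3 - h^2/2 + sqrt(2)*h^2 - sqrt(2)*h/2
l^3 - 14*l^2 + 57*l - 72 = (l - 8)*(l - 3)^2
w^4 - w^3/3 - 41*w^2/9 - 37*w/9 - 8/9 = (w - 8/3)*(w + 1/3)*(w + 1)^2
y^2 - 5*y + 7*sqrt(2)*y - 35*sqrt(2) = (y - 5)*(y + 7*sqrt(2))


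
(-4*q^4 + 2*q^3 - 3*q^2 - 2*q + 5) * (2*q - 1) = -8*q^5 + 8*q^4 - 8*q^3 - q^2 + 12*q - 5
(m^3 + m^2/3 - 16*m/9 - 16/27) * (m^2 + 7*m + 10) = m^5 + 22*m^4/3 + 95*m^3/9 - 262*m^2/27 - 592*m/27 - 160/27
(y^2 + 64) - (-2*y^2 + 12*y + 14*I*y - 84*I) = 3*y^2 - 12*y - 14*I*y + 64 + 84*I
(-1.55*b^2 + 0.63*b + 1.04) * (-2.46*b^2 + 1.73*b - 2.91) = 3.813*b^4 - 4.2313*b^3 + 3.042*b^2 - 0.0341*b - 3.0264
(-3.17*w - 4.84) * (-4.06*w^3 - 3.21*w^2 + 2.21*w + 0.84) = 12.8702*w^4 + 29.8261*w^3 + 8.5307*w^2 - 13.3592*w - 4.0656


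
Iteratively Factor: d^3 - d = (d - 1)*(d^2 + d) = (d - 1)*(d + 1)*(d)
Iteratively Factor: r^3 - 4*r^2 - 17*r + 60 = (r + 4)*(r^2 - 8*r + 15) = (r - 3)*(r + 4)*(r - 5)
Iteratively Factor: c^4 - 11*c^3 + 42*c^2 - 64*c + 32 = (c - 2)*(c^3 - 9*c^2 + 24*c - 16) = (c - 4)*(c - 2)*(c^2 - 5*c + 4) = (c - 4)*(c - 2)*(c - 1)*(c - 4)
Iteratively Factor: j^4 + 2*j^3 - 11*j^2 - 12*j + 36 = (j + 3)*(j^3 - j^2 - 8*j + 12) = (j + 3)^2*(j^2 - 4*j + 4) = (j - 2)*(j + 3)^2*(j - 2)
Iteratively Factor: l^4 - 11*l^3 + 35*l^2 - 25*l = (l - 5)*(l^3 - 6*l^2 + 5*l) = l*(l - 5)*(l^2 - 6*l + 5) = l*(l - 5)*(l - 1)*(l - 5)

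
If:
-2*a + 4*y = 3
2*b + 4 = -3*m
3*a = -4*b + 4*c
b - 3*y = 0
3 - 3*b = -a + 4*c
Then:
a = -51/50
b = 18/25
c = -9/200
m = -136/75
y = 6/25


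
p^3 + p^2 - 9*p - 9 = (p - 3)*(p + 1)*(p + 3)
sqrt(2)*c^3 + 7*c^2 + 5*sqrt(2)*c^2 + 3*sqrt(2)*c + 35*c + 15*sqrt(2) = (c + 5)*(c + 3*sqrt(2))*(sqrt(2)*c + 1)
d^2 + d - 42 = (d - 6)*(d + 7)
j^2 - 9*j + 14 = (j - 7)*(j - 2)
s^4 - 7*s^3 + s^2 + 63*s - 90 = (s - 5)*(s - 3)*(s - 2)*(s + 3)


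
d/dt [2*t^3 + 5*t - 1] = 6*t^2 + 5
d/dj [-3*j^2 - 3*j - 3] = -6*j - 3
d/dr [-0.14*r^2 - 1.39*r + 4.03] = -0.28*r - 1.39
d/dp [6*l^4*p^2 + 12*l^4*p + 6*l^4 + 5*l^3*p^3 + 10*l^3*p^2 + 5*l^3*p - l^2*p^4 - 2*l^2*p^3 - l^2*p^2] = l^2*(12*l^2*p + 12*l^2 + 15*l*p^2 + 20*l*p + 5*l - 4*p^3 - 6*p^2 - 2*p)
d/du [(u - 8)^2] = 2*u - 16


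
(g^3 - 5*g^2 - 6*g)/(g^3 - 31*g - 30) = g/(g + 5)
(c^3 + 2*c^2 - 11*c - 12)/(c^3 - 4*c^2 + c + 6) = (c + 4)/(c - 2)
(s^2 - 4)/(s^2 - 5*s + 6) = (s + 2)/(s - 3)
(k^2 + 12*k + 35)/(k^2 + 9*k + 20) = (k + 7)/(k + 4)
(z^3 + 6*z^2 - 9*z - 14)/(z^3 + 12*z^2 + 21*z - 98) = (z + 1)/(z + 7)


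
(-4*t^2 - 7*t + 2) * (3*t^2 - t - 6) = -12*t^4 - 17*t^3 + 37*t^2 + 40*t - 12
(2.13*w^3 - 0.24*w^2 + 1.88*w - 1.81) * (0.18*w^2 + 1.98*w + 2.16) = 0.3834*w^5 + 4.1742*w^4 + 4.464*w^3 + 2.8782*w^2 + 0.477*w - 3.9096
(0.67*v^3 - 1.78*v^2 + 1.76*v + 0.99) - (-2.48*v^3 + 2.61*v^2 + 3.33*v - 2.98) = 3.15*v^3 - 4.39*v^2 - 1.57*v + 3.97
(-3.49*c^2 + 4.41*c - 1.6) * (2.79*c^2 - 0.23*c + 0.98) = -9.7371*c^4 + 13.1066*c^3 - 8.8985*c^2 + 4.6898*c - 1.568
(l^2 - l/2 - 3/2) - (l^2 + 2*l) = -5*l/2 - 3/2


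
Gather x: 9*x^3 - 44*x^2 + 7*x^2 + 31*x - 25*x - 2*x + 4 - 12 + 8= 9*x^3 - 37*x^2 + 4*x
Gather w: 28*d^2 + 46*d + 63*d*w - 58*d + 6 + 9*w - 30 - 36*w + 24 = 28*d^2 - 12*d + w*(63*d - 27)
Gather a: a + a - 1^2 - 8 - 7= 2*a - 16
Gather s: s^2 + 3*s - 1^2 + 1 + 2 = s^2 + 3*s + 2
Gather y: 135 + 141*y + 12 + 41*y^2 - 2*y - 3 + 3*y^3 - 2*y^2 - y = 3*y^3 + 39*y^2 + 138*y + 144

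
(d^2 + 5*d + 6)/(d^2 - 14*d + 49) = (d^2 + 5*d + 6)/(d^2 - 14*d + 49)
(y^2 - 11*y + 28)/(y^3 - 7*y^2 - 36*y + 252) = (y - 4)/(y^2 - 36)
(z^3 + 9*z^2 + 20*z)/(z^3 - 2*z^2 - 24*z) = (z + 5)/(z - 6)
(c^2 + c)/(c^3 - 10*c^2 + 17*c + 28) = c/(c^2 - 11*c + 28)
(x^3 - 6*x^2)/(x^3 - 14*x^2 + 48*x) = x/(x - 8)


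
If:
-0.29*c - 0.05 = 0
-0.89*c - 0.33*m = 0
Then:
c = -0.17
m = 0.46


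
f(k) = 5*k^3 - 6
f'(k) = 15*k^2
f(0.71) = -4.21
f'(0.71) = 7.56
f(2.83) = 107.33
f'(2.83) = 120.13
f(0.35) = -5.79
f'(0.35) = 1.84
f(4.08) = 333.59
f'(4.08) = 249.70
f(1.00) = -1.00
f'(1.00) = 15.00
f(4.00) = 314.00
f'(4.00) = 240.00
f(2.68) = 90.24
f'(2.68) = 107.74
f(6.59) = 1424.96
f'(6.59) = 651.42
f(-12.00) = -8646.00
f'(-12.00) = 2160.00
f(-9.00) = -3651.00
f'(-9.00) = 1215.00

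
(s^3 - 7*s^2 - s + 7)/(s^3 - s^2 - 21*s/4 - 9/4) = 4*(-s^3 + 7*s^2 + s - 7)/(-4*s^3 + 4*s^2 + 21*s + 9)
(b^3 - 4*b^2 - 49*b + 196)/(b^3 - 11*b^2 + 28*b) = (b + 7)/b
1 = 1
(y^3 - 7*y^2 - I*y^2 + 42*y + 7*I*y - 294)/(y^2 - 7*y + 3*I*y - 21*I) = (y^2 - I*y + 42)/(y + 3*I)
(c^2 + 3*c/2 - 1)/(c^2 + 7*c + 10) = (c - 1/2)/(c + 5)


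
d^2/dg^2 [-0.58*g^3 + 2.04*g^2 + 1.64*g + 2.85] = 4.08 - 3.48*g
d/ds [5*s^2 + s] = 10*s + 1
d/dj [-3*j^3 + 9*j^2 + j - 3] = -9*j^2 + 18*j + 1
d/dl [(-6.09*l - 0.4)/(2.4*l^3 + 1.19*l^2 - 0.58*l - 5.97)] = (29.232*l^3 + 10.1271*l^2 + 0.952*l + 36.1253)/(5.76*l^6 + 5.712*l^5 - 1.3679*l^4 - 30.0364*l^3 - 13.8722*l^2 + 6.9252*l + 35.6409)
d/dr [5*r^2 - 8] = 10*r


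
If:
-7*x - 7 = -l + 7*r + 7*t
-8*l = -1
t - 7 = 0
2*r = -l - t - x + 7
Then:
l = 1/8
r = 55/7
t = 7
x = -887/56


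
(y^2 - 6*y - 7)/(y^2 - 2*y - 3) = (y - 7)/(y - 3)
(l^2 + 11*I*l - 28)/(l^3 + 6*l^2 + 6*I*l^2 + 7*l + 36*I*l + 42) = (l + 4*I)/(l^2 + l*(6 - I) - 6*I)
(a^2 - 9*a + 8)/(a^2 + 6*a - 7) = (a - 8)/(a + 7)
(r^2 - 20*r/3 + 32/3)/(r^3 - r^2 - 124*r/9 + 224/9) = 3*(r - 4)/(3*r^2 + 5*r - 28)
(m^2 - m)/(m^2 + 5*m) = (m - 1)/(m + 5)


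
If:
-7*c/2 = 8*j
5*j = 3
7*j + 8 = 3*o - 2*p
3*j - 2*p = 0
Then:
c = -48/35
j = 3/5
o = 14/3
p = 9/10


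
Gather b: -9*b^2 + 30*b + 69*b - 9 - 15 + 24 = -9*b^2 + 99*b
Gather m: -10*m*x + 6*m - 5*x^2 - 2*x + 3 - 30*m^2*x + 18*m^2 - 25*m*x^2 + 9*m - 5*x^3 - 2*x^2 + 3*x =m^2*(18 - 30*x) + m*(-25*x^2 - 10*x + 15) - 5*x^3 - 7*x^2 + x + 3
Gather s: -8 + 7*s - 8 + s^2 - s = s^2 + 6*s - 16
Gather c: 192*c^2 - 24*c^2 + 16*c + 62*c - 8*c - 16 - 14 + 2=168*c^2 + 70*c - 28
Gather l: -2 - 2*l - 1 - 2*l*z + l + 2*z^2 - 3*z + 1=l*(-2*z - 1) + 2*z^2 - 3*z - 2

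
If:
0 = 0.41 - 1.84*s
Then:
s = 0.22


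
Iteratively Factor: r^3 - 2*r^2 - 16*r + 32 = (r - 2)*(r^2 - 16) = (r - 4)*(r - 2)*(r + 4)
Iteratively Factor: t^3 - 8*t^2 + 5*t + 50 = (t - 5)*(t^2 - 3*t - 10) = (t - 5)*(t + 2)*(t - 5)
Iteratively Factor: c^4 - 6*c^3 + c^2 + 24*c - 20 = (c - 2)*(c^3 - 4*c^2 - 7*c + 10) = (c - 2)*(c - 1)*(c^2 - 3*c - 10) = (c - 5)*(c - 2)*(c - 1)*(c + 2)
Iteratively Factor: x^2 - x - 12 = (x - 4)*(x + 3)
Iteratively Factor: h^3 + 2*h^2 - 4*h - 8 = (h + 2)*(h^2 - 4) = (h - 2)*(h + 2)*(h + 2)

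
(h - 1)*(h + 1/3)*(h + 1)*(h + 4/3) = h^4 + 5*h^3/3 - 5*h^2/9 - 5*h/3 - 4/9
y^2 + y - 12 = (y - 3)*(y + 4)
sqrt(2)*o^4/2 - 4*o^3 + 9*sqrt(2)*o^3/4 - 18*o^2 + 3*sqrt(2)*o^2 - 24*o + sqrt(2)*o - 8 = (o + 1/2)*(o + 2)*(o - 4*sqrt(2))*(sqrt(2)*o/2 + sqrt(2))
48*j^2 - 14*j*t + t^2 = (-8*j + t)*(-6*j + t)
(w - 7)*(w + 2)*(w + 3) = w^3 - 2*w^2 - 29*w - 42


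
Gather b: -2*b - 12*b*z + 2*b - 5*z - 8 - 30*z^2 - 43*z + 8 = -12*b*z - 30*z^2 - 48*z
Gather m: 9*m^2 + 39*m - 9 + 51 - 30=9*m^2 + 39*m + 12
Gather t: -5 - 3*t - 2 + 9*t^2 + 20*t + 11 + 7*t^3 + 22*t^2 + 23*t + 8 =7*t^3 + 31*t^2 + 40*t + 12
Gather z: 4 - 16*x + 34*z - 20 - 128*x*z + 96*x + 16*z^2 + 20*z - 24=80*x + 16*z^2 + z*(54 - 128*x) - 40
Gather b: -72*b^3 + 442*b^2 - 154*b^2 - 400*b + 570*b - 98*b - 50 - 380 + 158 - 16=-72*b^3 + 288*b^2 + 72*b - 288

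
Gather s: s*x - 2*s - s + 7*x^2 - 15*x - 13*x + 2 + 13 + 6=s*(x - 3) + 7*x^2 - 28*x + 21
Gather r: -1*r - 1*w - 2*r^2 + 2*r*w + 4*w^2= -2*r^2 + r*(2*w - 1) + 4*w^2 - w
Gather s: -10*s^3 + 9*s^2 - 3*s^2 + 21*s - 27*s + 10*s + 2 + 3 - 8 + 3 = -10*s^3 + 6*s^2 + 4*s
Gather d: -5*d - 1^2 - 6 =-5*d - 7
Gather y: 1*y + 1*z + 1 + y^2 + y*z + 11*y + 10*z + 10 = y^2 + y*(z + 12) + 11*z + 11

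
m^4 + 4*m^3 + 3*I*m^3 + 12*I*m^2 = m^2*(m + 4)*(m + 3*I)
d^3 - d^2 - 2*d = d*(d - 2)*(d + 1)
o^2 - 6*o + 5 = (o - 5)*(o - 1)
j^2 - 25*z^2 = (j - 5*z)*(j + 5*z)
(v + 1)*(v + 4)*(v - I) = v^3 + 5*v^2 - I*v^2 + 4*v - 5*I*v - 4*I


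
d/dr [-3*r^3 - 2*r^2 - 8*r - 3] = -9*r^2 - 4*r - 8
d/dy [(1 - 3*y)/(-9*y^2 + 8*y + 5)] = (-27*y^2 + 18*y - 23)/(81*y^4 - 144*y^3 - 26*y^2 + 80*y + 25)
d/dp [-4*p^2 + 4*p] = 4 - 8*p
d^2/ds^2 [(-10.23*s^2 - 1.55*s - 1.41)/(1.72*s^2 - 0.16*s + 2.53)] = (2.8421709430404e-14*s^4 - 14.801632*s^3 + 242.073144*s^2 + 42.798072*s - 120.017974)/(5.088448*s^6 - 1.420032*s^5 + 22.586352*s^4 - 4.181632*s^3 + 33.222948*s^2 - 3.072432*s + 16.194277)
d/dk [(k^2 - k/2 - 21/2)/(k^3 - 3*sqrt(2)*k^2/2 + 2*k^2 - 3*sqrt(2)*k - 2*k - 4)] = ((1 - 4*k)*(-2*k^3 - 4*k^2 + 3*sqrt(2)*k^2 + 4*k + 6*sqrt(2)*k + 8) - 2*(-2*k^2 + k + 21)*(-3*k^2 - 4*k + 3*sqrt(2)*k + 2 + 3*sqrt(2)))/(-2*k^3 - 4*k^2 + 3*sqrt(2)*k^2 + 4*k + 6*sqrt(2)*k + 8)^2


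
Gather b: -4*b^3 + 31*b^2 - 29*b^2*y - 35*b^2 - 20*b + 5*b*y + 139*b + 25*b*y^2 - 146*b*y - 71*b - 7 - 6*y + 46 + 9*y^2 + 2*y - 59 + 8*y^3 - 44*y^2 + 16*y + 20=-4*b^3 + b^2*(-29*y - 4) + b*(25*y^2 - 141*y + 48) + 8*y^3 - 35*y^2 + 12*y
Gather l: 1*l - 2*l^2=-2*l^2 + l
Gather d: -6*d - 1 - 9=-6*d - 10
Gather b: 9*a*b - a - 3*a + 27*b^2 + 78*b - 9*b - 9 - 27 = -4*a + 27*b^2 + b*(9*a + 69) - 36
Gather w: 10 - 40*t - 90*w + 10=-40*t - 90*w + 20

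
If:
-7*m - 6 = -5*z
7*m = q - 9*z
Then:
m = 5*z/7 - 6/7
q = 14*z - 6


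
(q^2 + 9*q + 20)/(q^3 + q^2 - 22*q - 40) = (q + 5)/(q^2 - 3*q - 10)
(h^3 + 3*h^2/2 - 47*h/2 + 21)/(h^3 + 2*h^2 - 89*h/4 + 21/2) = 2*(h - 1)/(2*h - 1)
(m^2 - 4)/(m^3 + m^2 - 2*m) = (m - 2)/(m*(m - 1))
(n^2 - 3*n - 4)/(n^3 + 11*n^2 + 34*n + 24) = (n - 4)/(n^2 + 10*n + 24)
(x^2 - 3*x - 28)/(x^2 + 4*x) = (x - 7)/x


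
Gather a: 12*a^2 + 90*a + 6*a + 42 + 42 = 12*a^2 + 96*a + 84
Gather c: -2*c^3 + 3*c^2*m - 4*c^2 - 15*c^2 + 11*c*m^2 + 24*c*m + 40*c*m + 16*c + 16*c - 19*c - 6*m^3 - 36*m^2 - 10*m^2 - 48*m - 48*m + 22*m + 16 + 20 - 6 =-2*c^3 + c^2*(3*m - 19) + c*(11*m^2 + 64*m + 13) - 6*m^3 - 46*m^2 - 74*m + 30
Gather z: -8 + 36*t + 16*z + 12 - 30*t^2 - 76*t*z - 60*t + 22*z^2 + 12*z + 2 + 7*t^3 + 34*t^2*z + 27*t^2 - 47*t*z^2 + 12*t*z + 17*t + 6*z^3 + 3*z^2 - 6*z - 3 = 7*t^3 - 3*t^2 - 7*t + 6*z^3 + z^2*(25 - 47*t) + z*(34*t^2 - 64*t + 22) + 3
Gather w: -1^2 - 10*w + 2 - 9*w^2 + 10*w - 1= -9*w^2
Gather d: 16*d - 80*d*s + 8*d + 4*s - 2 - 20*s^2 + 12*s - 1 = d*(24 - 80*s) - 20*s^2 + 16*s - 3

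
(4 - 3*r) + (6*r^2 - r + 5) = 6*r^2 - 4*r + 9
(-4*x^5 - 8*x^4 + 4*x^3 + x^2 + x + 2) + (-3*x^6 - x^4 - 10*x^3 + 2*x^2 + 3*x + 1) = -3*x^6 - 4*x^5 - 9*x^4 - 6*x^3 + 3*x^2 + 4*x + 3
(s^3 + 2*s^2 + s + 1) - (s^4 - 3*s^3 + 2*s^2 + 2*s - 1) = -s^4 + 4*s^3 - s + 2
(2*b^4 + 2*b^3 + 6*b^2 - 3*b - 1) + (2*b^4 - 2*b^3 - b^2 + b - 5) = 4*b^4 + 5*b^2 - 2*b - 6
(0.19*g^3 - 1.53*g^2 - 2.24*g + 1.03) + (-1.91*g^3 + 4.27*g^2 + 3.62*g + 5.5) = -1.72*g^3 + 2.74*g^2 + 1.38*g + 6.53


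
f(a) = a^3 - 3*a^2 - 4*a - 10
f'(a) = 3*a^2 - 6*a - 4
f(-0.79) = -9.21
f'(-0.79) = 2.61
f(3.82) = -13.31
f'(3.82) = 16.86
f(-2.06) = -23.23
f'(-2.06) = 21.09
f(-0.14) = -9.50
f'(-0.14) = -3.10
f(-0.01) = -9.96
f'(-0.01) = -3.94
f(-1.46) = -13.67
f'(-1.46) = 11.15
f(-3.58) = -80.01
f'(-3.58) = 55.93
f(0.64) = -13.53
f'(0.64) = -6.61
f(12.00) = 1238.00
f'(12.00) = 356.00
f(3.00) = -22.00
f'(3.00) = 5.00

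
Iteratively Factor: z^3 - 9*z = (z + 3)*(z^2 - 3*z) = z*(z + 3)*(z - 3)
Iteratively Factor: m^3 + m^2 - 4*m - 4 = (m + 2)*(m^2 - m - 2) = (m - 2)*(m + 2)*(m + 1)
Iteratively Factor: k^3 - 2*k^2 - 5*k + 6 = (k - 1)*(k^2 - k - 6) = (k - 3)*(k - 1)*(k + 2)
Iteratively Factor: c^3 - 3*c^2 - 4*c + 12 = (c + 2)*(c^2 - 5*c + 6) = (c - 2)*(c + 2)*(c - 3)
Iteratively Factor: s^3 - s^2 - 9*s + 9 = (s - 1)*(s^2 - 9) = (s - 1)*(s + 3)*(s - 3)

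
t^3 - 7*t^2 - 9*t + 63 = (t - 7)*(t - 3)*(t + 3)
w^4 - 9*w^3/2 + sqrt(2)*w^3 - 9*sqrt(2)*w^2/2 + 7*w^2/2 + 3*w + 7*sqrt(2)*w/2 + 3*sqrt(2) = (w - 3)*(w - 2)*(w + 1/2)*(w + sqrt(2))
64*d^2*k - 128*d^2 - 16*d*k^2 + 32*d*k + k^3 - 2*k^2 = (-8*d + k)^2*(k - 2)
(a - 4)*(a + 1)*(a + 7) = a^3 + 4*a^2 - 25*a - 28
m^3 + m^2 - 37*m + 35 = (m - 5)*(m - 1)*(m + 7)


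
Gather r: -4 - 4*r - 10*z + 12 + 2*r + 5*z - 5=-2*r - 5*z + 3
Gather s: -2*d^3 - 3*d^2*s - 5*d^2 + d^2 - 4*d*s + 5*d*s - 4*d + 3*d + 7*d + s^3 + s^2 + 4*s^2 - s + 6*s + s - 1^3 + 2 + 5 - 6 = -2*d^3 - 4*d^2 + 6*d + s^3 + 5*s^2 + s*(-3*d^2 + d + 6)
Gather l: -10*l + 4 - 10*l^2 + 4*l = -10*l^2 - 6*l + 4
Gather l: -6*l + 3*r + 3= -6*l + 3*r + 3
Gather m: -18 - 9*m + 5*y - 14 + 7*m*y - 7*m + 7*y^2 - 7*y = m*(7*y - 16) + 7*y^2 - 2*y - 32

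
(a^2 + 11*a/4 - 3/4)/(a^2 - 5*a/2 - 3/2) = (-4*a^2 - 11*a + 3)/(2*(-2*a^2 + 5*a + 3))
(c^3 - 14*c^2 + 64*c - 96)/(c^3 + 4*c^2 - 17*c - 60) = (c^2 - 10*c + 24)/(c^2 + 8*c + 15)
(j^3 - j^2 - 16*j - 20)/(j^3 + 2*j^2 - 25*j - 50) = (j + 2)/(j + 5)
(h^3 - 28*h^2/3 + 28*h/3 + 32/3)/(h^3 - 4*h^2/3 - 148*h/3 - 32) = (h - 2)/(h + 6)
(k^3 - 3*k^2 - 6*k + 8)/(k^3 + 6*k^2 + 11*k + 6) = (k^2 - 5*k + 4)/(k^2 + 4*k + 3)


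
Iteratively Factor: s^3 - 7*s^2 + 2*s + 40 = (s + 2)*(s^2 - 9*s + 20) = (s - 5)*(s + 2)*(s - 4)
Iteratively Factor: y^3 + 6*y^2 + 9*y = (y + 3)*(y^2 + 3*y) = (y + 3)^2*(y)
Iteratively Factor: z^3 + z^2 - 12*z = (z - 3)*(z^2 + 4*z) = (z - 3)*(z + 4)*(z)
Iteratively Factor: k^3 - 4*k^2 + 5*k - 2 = (k - 1)*(k^2 - 3*k + 2) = (k - 2)*(k - 1)*(k - 1)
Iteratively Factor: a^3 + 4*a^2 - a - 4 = (a + 1)*(a^2 + 3*a - 4) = (a + 1)*(a + 4)*(a - 1)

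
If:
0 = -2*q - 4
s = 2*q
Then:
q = -2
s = -4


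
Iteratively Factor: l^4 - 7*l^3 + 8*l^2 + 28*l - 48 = (l - 2)*(l^3 - 5*l^2 - 2*l + 24) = (l - 2)*(l + 2)*(l^2 - 7*l + 12) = (l - 4)*(l - 2)*(l + 2)*(l - 3)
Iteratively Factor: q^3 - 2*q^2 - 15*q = (q)*(q^2 - 2*q - 15) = q*(q - 5)*(q + 3)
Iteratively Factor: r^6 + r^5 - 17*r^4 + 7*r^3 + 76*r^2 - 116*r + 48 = (r - 1)*(r^5 + 2*r^4 - 15*r^3 - 8*r^2 + 68*r - 48) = (r - 1)*(r + 3)*(r^4 - r^3 - 12*r^2 + 28*r - 16) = (r - 2)*(r - 1)*(r + 3)*(r^3 + r^2 - 10*r + 8) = (r - 2)^2*(r - 1)*(r + 3)*(r^2 + 3*r - 4) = (r - 2)^2*(r - 1)*(r + 3)*(r + 4)*(r - 1)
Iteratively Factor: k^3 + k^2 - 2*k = (k)*(k^2 + k - 2) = k*(k - 1)*(k + 2)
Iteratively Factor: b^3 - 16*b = (b)*(b^2 - 16) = b*(b - 4)*(b + 4)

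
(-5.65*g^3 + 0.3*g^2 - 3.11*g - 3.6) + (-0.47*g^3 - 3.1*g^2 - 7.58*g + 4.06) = -6.12*g^3 - 2.8*g^2 - 10.69*g + 0.46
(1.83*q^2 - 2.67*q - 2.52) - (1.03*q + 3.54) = 1.83*q^2 - 3.7*q - 6.06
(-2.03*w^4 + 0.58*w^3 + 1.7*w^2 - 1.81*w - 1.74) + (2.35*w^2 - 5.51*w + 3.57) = -2.03*w^4 + 0.58*w^3 + 4.05*w^2 - 7.32*w + 1.83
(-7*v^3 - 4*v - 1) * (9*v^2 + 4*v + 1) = -63*v^5 - 28*v^4 - 43*v^3 - 25*v^2 - 8*v - 1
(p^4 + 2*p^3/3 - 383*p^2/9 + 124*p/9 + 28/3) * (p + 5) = p^5 + 17*p^4/3 - 353*p^3/9 - 199*p^2 + 704*p/9 + 140/3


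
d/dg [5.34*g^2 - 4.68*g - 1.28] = 10.68*g - 4.68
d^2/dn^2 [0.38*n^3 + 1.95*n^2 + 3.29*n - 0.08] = 2.28*n + 3.9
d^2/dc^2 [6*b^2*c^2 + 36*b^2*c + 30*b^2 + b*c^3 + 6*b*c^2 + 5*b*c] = 6*b*(2*b + c + 2)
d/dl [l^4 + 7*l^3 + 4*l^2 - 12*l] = 4*l^3 + 21*l^2 + 8*l - 12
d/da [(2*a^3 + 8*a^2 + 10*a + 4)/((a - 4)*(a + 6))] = 2*(a^4 + 4*a^3 - 69*a^2 - 196*a - 124)/(a^4 + 4*a^3 - 44*a^2 - 96*a + 576)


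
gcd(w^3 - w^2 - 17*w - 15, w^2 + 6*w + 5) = w + 1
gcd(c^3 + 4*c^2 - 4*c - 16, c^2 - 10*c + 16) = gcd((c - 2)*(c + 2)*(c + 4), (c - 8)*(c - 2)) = c - 2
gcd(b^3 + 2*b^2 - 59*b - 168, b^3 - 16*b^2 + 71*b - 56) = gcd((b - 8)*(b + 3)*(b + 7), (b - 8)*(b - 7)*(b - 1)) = b - 8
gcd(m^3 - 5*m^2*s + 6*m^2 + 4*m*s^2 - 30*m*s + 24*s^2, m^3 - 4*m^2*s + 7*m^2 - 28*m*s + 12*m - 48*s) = -m + 4*s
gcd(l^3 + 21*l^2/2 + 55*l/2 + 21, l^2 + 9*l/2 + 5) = l + 2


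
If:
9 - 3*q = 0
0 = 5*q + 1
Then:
No Solution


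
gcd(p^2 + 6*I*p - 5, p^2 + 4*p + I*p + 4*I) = p + I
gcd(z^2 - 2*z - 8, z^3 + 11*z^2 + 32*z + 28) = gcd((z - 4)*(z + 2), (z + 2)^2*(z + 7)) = z + 2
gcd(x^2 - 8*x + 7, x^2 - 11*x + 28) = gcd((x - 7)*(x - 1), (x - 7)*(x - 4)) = x - 7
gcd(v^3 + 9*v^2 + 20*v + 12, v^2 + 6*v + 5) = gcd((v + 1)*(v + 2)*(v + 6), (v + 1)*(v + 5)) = v + 1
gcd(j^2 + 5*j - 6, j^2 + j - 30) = j + 6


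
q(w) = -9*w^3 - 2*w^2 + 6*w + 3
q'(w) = -27*w^2 - 4*w + 6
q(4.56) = -864.60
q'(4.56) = -573.67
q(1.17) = -7.13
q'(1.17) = -35.64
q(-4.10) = 565.07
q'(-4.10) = -431.47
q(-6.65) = 2521.37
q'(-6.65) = -1161.41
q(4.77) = -990.67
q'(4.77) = -627.41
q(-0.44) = 0.74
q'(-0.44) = 2.53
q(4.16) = -654.57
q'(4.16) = -477.89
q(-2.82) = 172.01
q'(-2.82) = -197.43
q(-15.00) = 29838.00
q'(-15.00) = -6009.00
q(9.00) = -6666.00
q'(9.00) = -2217.00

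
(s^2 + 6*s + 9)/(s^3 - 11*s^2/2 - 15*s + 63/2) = 2*(s + 3)/(2*s^2 - 17*s + 21)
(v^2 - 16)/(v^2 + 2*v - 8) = (v - 4)/(v - 2)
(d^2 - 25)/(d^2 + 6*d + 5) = (d - 5)/(d + 1)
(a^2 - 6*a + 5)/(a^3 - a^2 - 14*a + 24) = (a^2 - 6*a + 5)/(a^3 - a^2 - 14*a + 24)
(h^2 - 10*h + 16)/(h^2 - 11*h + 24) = (h - 2)/(h - 3)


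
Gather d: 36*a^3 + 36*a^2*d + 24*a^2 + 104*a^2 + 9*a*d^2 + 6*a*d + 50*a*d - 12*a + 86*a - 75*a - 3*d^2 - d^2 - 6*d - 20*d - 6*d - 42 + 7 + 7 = 36*a^3 + 128*a^2 - a + d^2*(9*a - 4) + d*(36*a^2 + 56*a - 32) - 28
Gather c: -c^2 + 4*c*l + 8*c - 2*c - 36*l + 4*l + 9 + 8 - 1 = -c^2 + c*(4*l + 6) - 32*l + 16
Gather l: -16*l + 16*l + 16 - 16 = 0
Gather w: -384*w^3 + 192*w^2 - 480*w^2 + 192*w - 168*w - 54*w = -384*w^3 - 288*w^2 - 30*w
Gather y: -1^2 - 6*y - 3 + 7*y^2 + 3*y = 7*y^2 - 3*y - 4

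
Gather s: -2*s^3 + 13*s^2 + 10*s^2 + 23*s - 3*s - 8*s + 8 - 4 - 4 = -2*s^3 + 23*s^2 + 12*s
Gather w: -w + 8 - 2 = 6 - w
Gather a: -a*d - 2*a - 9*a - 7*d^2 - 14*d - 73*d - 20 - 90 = a*(-d - 11) - 7*d^2 - 87*d - 110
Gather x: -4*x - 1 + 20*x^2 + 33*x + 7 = 20*x^2 + 29*x + 6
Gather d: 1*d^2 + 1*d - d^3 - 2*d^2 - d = -d^3 - d^2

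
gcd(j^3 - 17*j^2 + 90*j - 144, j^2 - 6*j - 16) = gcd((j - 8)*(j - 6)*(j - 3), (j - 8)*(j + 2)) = j - 8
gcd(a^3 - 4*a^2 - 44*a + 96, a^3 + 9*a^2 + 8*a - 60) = a^2 + 4*a - 12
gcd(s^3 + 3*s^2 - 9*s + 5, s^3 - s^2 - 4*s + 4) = s - 1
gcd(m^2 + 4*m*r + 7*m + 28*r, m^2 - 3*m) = 1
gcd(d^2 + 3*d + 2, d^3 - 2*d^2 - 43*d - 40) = d + 1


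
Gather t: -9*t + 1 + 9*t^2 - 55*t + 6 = 9*t^2 - 64*t + 7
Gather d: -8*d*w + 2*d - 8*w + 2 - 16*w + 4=d*(2 - 8*w) - 24*w + 6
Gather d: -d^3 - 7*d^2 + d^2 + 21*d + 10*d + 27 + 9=-d^3 - 6*d^2 + 31*d + 36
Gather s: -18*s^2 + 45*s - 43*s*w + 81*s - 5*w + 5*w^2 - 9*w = -18*s^2 + s*(126 - 43*w) + 5*w^2 - 14*w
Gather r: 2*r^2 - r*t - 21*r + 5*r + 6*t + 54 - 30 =2*r^2 + r*(-t - 16) + 6*t + 24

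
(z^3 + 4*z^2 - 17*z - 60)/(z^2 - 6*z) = (z^3 + 4*z^2 - 17*z - 60)/(z*(z - 6))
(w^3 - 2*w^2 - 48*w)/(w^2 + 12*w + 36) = w*(w - 8)/(w + 6)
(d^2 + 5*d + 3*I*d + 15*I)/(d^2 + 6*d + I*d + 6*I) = (d^2 + d*(5 + 3*I) + 15*I)/(d^2 + d*(6 + I) + 6*I)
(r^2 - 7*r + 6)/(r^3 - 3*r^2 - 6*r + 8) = (r - 6)/(r^2 - 2*r - 8)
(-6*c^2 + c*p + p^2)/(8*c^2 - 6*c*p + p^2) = (3*c + p)/(-4*c + p)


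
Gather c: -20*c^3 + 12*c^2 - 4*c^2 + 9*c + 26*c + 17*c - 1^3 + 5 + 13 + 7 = -20*c^3 + 8*c^2 + 52*c + 24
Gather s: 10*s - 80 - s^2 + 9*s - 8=-s^2 + 19*s - 88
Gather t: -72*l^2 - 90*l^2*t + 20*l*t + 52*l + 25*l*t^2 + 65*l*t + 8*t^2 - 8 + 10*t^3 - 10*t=-72*l^2 + 52*l + 10*t^3 + t^2*(25*l + 8) + t*(-90*l^2 + 85*l - 10) - 8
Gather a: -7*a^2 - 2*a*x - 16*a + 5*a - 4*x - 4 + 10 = -7*a^2 + a*(-2*x - 11) - 4*x + 6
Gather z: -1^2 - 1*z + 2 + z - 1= 0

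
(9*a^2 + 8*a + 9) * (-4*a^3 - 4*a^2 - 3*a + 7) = -36*a^5 - 68*a^4 - 95*a^3 + 3*a^2 + 29*a + 63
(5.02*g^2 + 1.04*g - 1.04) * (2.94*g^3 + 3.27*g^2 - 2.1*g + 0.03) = 14.7588*g^5 + 19.473*g^4 - 10.1988*g^3 - 5.4342*g^2 + 2.2152*g - 0.0312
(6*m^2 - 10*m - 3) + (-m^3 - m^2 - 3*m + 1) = -m^3 + 5*m^2 - 13*m - 2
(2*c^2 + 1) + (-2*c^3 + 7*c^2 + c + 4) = -2*c^3 + 9*c^2 + c + 5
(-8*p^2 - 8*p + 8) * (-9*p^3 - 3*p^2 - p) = 72*p^5 + 96*p^4 - 40*p^3 - 16*p^2 - 8*p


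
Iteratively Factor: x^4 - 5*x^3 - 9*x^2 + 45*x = (x - 3)*(x^3 - 2*x^2 - 15*x) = (x - 5)*(x - 3)*(x^2 + 3*x) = x*(x - 5)*(x - 3)*(x + 3)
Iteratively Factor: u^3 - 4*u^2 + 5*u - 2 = (u - 1)*(u^2 - 3*u + 2) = (u - 1)^2*(u - 2)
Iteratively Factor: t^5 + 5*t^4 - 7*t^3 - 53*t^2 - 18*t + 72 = (t - 3)*(t^4 + 8*t^3 + 17*t^2 - 2*t - 24) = (t - 3)*(t + 3)*(t^3 + 5*t^2 + 2*t - 8) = (t - 3)*(t + 2)*(t + 3)*(t^2 + 3*t - 4) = (t - 3)*(t - 1)*(t + 2)*(t + 3)*(t + 4)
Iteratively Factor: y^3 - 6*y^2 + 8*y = (y - 4)*(y^2 - 2*y) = (y - 4)*(y - 2)*(y)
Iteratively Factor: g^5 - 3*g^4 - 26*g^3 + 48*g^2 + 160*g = (g - 5)*(g^4 + 2*g^3 - 16*g^2 - 32*g) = (g - 5)*(g + 4)*(g^3 - 2*g^2 - 8*g) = (g - 5)*(g + 2)*(g + 4)*(g^2 - 4*g) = g*(g - 5)*(g + 2)*(g + 4)*(g - 4)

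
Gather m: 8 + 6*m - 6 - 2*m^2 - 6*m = 2 - 2*m^2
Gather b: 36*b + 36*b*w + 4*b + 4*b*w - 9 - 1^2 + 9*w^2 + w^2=b*(40*w + 40) + 10*w^2 - 10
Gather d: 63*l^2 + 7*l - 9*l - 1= 63*l^2 - 2*l - 1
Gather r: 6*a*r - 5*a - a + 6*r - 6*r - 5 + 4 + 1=6*a*r - 6*a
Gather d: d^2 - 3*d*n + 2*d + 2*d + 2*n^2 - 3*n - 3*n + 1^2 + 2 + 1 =d^2 + d*(4 - 3*n) + 2*n^2 - 6*n + 4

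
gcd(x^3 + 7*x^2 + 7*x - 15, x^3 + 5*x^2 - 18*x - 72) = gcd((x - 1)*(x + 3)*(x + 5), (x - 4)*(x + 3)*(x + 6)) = x + 3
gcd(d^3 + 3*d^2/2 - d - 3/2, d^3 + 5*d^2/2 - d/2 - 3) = d^2 + d/2 - 3/2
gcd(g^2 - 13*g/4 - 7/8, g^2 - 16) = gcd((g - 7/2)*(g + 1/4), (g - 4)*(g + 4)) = 1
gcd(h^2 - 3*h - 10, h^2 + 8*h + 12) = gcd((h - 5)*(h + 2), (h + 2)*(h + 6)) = h + 2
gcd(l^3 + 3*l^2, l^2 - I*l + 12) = 1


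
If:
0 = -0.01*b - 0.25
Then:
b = -25.00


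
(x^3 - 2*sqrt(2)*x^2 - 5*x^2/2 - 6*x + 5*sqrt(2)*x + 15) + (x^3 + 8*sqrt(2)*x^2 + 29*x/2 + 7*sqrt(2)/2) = 2*x^3 - 5*x^2/2 + 6*sqrt(2)*x^2 + 5*sqrt(2)*x + 17*x/2 + 7*sqrt(2)/2 + 15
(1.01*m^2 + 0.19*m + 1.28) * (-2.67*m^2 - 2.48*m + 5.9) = -2.6967*m^4 - 3.0121*m^3 + 2.0702*m^2 - 2.0534*m + 7.552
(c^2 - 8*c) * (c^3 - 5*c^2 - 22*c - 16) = c^5 - 13*c^4 + 18*c^3 + 160*c^2 + 128*c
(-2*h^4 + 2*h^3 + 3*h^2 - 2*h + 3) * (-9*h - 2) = 18*h^5 - 14*h^4 - 31*h^3 + 12*h^2 - 23*h - 6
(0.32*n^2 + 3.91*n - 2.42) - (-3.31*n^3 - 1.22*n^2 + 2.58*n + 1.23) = 3.31*n^3 + 1.54*n^2 + 1.33*n - 3.65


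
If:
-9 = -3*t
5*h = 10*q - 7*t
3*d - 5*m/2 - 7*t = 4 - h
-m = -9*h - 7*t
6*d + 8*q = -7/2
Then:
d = -843/940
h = -1753/470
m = -5907/470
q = 221/940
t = 3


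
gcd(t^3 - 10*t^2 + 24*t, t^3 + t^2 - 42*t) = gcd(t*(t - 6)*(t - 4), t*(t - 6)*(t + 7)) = t^2 - 6*t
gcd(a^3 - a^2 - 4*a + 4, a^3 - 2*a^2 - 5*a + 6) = a^2 + a - 2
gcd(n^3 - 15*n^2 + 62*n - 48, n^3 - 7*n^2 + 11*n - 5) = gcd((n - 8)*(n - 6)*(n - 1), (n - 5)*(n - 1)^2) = n - 1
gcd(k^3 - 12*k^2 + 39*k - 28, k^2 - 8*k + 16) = k - 4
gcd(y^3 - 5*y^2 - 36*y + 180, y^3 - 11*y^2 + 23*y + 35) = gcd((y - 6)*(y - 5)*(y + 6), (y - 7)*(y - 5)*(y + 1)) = y - 5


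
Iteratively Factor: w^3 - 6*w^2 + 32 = (w - 4)*(w^2 - 2*w - 8) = (w - 4)^2*(w + 2)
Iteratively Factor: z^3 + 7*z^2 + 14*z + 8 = (z + 4)*(z^2 + 3*z + 2) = (z + 1)*(z + 4)*(z + 2)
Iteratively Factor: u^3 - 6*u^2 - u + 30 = (u + 2)*(u^2 - 8*u + 15) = (u - 3)*(u + 2)*(u - 5)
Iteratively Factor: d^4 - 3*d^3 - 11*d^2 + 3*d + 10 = (d - 1)*(d^3 - 2*d^2 - 13*d - 10) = (d - 1)*(d + 2)*(d^2 - 4*d - 5) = (d - 5)*(d - 1)*(d + 2)*(d + 1)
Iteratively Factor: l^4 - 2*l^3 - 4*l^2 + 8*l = (l - 2)*(l^3 - 4*l) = (l - 2)*(l + 2)*(l^2 - 2*l) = l*(l - 2)*(l + 2)*(l - 2)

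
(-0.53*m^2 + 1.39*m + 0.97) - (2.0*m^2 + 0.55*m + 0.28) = -2.53*m^2 + 0.84*m + 0.69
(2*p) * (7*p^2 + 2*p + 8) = 14*p^3 + 4*p^2 + 16*p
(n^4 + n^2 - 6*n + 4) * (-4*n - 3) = -4*n^5 - 3*n^4 - 4*n^3 + 21*n^2 + 2*n - 12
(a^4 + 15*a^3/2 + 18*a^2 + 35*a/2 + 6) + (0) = a^4 + 15*a^3/2 + 18*a^2 + 35*a/2 + 6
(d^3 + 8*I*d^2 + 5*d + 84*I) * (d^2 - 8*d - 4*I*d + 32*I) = d^5 - 8*d^4 + 4*I*d^4 + 37*d^3 - 32*I*d^3 - 296*d^2 + 64*I*d^2 + 336*d - 512*I*d - 2688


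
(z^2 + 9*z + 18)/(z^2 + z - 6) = (z + 6)/(z - 2)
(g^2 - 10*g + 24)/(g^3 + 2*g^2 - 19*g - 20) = (g - 6)/(g^2 + 6*g + 5)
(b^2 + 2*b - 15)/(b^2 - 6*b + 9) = (b + 5)/(b - 3)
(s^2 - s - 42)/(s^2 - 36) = (s - 7)/(s - 6)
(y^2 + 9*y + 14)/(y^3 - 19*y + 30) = (y^2 + 9*y + 14)/(y^3 - 19*y + 30)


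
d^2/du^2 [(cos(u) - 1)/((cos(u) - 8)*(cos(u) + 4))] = (-cos(u)^5 - 202*cos(u)^3 + 266*cos(u)^2 - 936*cos(u) - 352)/((cos(u) - 8)^3*(cos(u) + 4)^3)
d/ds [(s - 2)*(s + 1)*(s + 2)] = 3*s^2 + 2*s - 4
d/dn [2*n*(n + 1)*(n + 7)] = 6*n^2 + 32*n + 14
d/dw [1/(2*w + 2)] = -1/(2*(w + 1)^2)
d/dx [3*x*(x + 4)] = 6*x + 12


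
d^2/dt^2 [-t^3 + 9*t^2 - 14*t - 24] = 18 - 6*t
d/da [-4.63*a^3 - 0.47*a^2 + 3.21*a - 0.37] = -13.89*a^2 - 0.94*a + 3.21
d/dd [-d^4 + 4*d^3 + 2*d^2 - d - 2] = -4*d^3 + 12*d^2 + 4*d - 1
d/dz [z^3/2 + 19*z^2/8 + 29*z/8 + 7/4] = 3*z^2/2 + 19*z/4 + 29/8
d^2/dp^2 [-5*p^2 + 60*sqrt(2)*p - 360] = -10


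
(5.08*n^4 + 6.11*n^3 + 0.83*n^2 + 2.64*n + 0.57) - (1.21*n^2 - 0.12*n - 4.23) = 5.08*n^4 + 6.11*n^3 - 0.38*n^2 + 2.76*n + 4.8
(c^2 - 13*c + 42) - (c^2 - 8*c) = 42 - 5*c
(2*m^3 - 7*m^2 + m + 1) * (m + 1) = 2*m^4 - 5*m^3 - 6*m^2 + 2*m + 1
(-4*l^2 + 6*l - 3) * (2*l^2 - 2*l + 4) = -8*l^4 + 20*l^3 - 34*l^2 + 30*l - 12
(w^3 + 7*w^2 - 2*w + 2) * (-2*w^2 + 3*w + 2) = -2*w^5 - 11*w^4 + 27*w^3 + 4*w^2 + 2*w + 4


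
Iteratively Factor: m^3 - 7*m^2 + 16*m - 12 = (m - 2)*(m^2 - 5*m + 6) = (m - 2)^2*(m - 3)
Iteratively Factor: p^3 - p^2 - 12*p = (p)*(p^2 - p - 12) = p*(p + 3)*(p - 4)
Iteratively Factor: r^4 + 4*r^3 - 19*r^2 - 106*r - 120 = (r + 3)*(r^3 + r^2 - 22*r - 40) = (r + 3)*(r + 4)*(r^2 - 3*r - 10) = (r + 2)*(r + 3)*(r + 4)*(r - 5)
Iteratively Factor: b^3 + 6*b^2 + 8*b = (b + 4)*(b^2 + 2*b) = b*(b + 4)*(b + 2)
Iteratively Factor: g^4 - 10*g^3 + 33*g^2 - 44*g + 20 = (g - 5)*(g^3 - 5*g^2 + 8*g - 4) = (g - 5)*(g - 1)*(g^2 - 4*g + 4) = (g - 5)*(g - 2)*(g - 1)*(g - 2)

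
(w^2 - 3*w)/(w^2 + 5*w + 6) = w*(w - 3)/(w^2 + 5*w + 6)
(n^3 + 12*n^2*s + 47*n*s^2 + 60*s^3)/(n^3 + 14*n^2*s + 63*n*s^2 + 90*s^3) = (n + 4*s)/(n + 6*s)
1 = 1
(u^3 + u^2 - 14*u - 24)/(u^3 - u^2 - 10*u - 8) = (u + 3)/(u + 1)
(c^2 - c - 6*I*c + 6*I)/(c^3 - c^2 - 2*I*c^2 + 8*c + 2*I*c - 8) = (c - 6*I)/(c^2 - 2*I*c + 8)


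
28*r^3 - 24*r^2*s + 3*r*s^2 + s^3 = (-2*r + s)^2*(7*r + s)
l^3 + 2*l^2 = l^2*(l + 2)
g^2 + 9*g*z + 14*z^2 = (g + 2*z)*(g + 7*z)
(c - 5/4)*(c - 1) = c^2 - 9*c/4 + 5/4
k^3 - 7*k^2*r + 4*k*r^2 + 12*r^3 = (k - 6*r)*(k - 2*r)*(k + r)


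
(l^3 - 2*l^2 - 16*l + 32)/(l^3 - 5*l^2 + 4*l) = (l^2 + 2*l - 8)/(l*(l - 1))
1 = 1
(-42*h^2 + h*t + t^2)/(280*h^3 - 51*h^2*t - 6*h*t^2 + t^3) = (-6*h + t)/(40*h^2 - 13*h*t + t^2)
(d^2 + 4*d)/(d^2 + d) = (d + 4)/(d + 1)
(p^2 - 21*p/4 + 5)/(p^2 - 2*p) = (p^2 - 21*p/4 + 5)/(p*(p - 2))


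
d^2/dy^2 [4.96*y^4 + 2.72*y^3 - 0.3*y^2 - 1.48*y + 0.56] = 59.52*y^2 + 16.32*y - 0.6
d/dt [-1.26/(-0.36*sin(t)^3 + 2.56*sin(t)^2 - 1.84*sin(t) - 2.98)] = (-1.3608*sin(t)^2 + 6.4512*sin(t) - 2.3184)*cos(t)/(0.36*sin(t)^3 - 2.56*sin(t)^2 + 1.84*sin(t) + 2.98)^2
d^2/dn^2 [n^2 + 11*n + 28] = 2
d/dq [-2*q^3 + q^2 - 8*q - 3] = -6*q^2 + 2*q - 8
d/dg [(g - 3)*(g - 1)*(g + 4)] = 3*g^2 - 13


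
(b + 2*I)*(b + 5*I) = b^2 + 7*I*b - 10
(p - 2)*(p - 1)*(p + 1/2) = p^3 - 5*p^2/2 + p/2 + 1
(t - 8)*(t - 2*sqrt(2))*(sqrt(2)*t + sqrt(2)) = sqrt(2)*t^3 - 7*sqrt(2)*t^2 - 4*t^2 - 8*sqrt(2)*t + 28*t + 32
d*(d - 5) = d^2 - 5*d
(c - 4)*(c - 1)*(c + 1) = c^3 - 4*c^2 - c + 4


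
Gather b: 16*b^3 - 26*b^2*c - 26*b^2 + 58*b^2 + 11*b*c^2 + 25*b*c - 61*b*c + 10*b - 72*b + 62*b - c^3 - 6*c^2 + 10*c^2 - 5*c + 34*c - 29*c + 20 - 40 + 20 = 16*b^3 + b^2*(32 - 26*c) + b*(11*c^2 - 36*c) - c^3 + 4*c^2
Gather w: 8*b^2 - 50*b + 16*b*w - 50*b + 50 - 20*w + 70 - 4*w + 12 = 8*b^2 - 100*b + w*(16*b - 24) + 132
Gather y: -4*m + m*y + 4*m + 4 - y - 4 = y*(m - 1)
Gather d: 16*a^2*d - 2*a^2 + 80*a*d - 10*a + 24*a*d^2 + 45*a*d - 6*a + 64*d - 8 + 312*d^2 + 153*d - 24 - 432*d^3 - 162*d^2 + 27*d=-2*a^2 - 16*a - 432*d^3 + d^2*(24*a + 150) + d*(16*a^2 + 125*a + 244) - 32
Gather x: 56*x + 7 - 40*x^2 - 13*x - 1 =-40*x^2 + 43*x + 6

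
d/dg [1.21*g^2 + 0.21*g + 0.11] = 2.42*g + 0.21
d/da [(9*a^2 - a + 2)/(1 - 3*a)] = (-27*a^2 + 18*a + 5)/(9*a^2 - 6*a + 1)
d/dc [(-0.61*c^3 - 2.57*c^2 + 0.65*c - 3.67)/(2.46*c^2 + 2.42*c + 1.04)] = (-1.5006*c^4 - 2.9524*c^3 - 9.7216*c^2 + 12.7108*c + 9.5574)/(6.0516*c^4 + 11.9064*c^3 + 10.9732*c^2 + 5.0336*c + 1.0816)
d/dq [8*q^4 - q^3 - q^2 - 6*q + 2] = 32*q^3 - 3*q^2 - 2*q - 6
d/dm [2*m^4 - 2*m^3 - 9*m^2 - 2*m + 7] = 8*m^3 - 6*m^2 - 18*m - 2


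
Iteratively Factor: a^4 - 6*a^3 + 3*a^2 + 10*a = (a - 2)*(a^3 - 4*a^2 - 5*a) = (a - 2)*(a + 1)*(a^2 - 5*a) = (a - 5)*(a - 2)*(a + 1)*(a)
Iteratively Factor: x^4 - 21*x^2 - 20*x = (x - 5)*(x^3 + 5*x^2 + 4*x) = x*(x - 5)*(x^2 + 5*x + 4) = x*(x - 5)*(x + 4)*(x + 1)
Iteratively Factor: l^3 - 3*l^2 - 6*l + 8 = (l + 2)*(l^2 - 5*l + 4) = (l - 4)*(l + 2)*(l - 1)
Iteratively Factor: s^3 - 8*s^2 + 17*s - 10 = (s - 1)*(s^2 - 7*s + 10) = (s - 5)*(s - 1)*(s - 2)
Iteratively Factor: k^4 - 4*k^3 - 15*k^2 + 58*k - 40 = (k - 5)*(k^3 + k^2 - 10*k + 8) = (k - 5)*(k + 4)*(k^2 - 3*k + 2) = (k - 5)*(k - 2)*(k + 4)*(k - 1)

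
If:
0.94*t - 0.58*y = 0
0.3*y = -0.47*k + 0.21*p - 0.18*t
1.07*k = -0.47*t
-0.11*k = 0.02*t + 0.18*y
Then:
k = 0.00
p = 0.00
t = 0.00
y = 0.00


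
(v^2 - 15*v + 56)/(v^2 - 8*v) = (v - 7)/v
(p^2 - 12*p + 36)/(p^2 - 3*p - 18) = (p - 6)/(p + 3)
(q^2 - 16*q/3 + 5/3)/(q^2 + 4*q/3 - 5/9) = 3*(q - 5)/(3*q + 5)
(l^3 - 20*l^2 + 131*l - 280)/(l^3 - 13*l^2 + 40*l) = (l - 7)/l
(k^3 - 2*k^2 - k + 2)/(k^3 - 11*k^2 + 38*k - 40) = (k^2 - 1)/(k^2 - 9*k + 20)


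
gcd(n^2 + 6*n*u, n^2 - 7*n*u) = n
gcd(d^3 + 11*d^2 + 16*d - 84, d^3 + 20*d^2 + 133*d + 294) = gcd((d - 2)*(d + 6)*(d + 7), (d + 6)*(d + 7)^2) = d^2 + 13*d + 42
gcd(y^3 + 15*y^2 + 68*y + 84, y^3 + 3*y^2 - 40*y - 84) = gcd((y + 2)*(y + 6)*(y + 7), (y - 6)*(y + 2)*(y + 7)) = y^2 + 9*y + 14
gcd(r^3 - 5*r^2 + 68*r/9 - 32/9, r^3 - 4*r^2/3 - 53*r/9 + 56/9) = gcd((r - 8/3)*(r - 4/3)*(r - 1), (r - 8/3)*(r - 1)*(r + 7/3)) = r^2 - 11*r/3 + 8/3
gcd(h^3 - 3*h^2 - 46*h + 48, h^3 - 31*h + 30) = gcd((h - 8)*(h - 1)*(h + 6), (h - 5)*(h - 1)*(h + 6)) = h^2 + 5*h - 6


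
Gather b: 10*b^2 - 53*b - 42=10*b^2 - 53*b - 42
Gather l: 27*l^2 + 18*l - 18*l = 27*l^2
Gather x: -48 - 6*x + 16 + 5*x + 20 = -x - 12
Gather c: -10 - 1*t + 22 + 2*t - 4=t + 8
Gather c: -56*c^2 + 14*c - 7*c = -56*c^2 + 7*c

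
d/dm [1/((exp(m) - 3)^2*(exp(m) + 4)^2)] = (-4*exp(m) - 2)*exp(m)/((exp(m) - 3)^3*(exp(m) + 4)^3)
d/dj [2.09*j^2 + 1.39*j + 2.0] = 4.18*j + 1.39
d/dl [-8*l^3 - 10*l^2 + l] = -24*l^2 - 20*l + 1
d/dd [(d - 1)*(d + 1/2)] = 2*d - 1/2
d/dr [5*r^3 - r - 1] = 15*r^2 - 1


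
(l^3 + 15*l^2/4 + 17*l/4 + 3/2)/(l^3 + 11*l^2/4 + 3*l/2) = (l + 1)/l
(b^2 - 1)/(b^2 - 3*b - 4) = (b - 1)/(b - 4)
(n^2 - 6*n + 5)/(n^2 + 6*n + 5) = (n^2 - 6*n + 5)/(n^2 + 6*n + 5)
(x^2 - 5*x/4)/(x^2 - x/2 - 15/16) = 4*x/(4*x + 3)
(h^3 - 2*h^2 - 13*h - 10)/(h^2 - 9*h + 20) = (h^2 + 3*h + 2)/(h - 4)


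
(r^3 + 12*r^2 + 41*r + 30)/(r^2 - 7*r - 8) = (r^2 + 11*r + 30)/(r - 8)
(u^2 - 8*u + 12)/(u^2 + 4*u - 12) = (u - 6)/(u + 6)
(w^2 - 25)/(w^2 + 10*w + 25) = (w - 5)/(w + 5)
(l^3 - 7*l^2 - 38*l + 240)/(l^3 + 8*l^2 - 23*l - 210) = (l - 8)/(l + 7)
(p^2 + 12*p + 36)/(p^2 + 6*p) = (p + 6)/p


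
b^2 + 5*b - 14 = (b - 2)*(b + 7)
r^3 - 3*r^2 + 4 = (r - 2)^2*(r + 1)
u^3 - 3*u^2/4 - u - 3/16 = (u - 3/2)*(u + 1/4)*(u + 1/2)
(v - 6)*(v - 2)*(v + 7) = v^3 - v^2 - 44*v + 84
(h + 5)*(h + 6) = h^2 + 11*h + 30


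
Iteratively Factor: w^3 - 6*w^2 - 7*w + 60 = (w - 4)*(w^2 - 2*w - 15) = (w - 4)*(w + 3)*(w - 5)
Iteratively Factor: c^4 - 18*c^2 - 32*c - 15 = (c + 1)*(c^3 - c^2 - 17*c - 15) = (c + 1)^2*(c^2 - 2*c - 15) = (c - 5)*(c + 1)^2*(c + 3)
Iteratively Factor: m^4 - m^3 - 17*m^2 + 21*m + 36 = (m + 1)*(m^3 - 2*m^2 - 15*m + 36) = (m - 3)*(m + 1)*(m^2 + m - 12) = (m - 3)*(m + 1)*(m + 4)*(m - 3)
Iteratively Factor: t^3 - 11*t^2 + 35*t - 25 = (t - 5)*(t^2 - 6*t + 5) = (t - 5)*(t - 1)*(t - 5)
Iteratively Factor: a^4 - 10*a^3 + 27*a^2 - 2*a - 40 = (a - 5)*(a^3 - 5*a^2 + 2*a + 8) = (a - 5)*(a + 1)*(a^2 - 6*a + 8) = (a - 5)*(a - 2)*(a + 1)*(a - 4)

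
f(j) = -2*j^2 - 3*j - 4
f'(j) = -4*j - 3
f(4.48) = -57.58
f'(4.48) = -20.92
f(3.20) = -34.08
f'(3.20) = -15.80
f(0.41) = -5.57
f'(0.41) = -4.64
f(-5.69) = -51.68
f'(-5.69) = 19.76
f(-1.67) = -4.57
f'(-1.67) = 3.68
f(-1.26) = -3.40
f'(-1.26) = 2.04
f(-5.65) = -50.90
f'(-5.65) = 19.60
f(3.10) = -32.52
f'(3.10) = -15.40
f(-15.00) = -409.00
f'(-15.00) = 57.00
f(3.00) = -31.00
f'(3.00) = -15.00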